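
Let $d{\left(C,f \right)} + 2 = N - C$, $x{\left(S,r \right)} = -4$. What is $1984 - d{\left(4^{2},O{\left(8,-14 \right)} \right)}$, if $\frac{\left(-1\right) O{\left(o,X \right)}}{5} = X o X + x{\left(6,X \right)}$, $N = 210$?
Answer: $1792$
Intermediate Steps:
$O{\left(o,X \right)} = 20 - 5 o X^{2}$ ($O{\left(o,X \right)} = - 5 \left(X o X - 4\right) = - 5 \left(o X^{2} - 4\right) = - 5 \left(-4 + o X^{2}\right) = 20 - 5 o X^{2}$)
$d{\left(C,f \right)} = 208 - C$ ($d{\left(C,f \right)} = -2 - \left(-210 + C\right) = 208 - C$)
$1984 - d{\left(4^{2},O{\left(8,-14 \right)} \right)} = 1984 - \left(208 - 4^{2}\right) = 1984 - \left(208 - 16\right) = 1984 - 192 = 1792$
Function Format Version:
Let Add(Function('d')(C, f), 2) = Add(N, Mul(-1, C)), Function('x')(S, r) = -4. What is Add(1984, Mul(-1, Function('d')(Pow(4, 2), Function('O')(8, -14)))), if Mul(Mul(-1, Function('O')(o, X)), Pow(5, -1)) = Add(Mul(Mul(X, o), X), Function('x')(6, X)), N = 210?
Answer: 1792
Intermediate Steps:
Function('O')(o, X) = Add(20, Mul(-5, o, Pow(X, 2))) (Function('O')(o, X) = Mul(-5, Add(Mul(Mul(X, o), X), -4)) = Mul(-5, Add(Mul(o, Pow(X, 2)), -4)) = Mul(-5, Add(-4, Mul(o, Pow(X, 2)))) = Add(20, Mul(-5, o, Pow(X, 2))))
Function('d')(C, f) = Add(208, Mul(-1, C)) (Function('d')(C, f) = Add(-2, Add(210, Mul(-1, C))) = Add(208, Mul(-1, C)))
Add(1984, Mul(-1, Function('d')(Pow(4, 2), Function('O')(8, -14)))) = Add(1984, Mul(-1, Add(208, Mul(-1, Pow(4, 2))))) = Add(1984, Mul(-1, Add(208, Mul(-1, 16)))) = Add(1984, Mul(-1, Add(208, -16))) = Add(1984, Mul(-1, 192)) = Add(1984, -192) = 1792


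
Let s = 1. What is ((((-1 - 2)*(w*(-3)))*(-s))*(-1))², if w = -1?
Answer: 81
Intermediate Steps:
((((-1 - 2)*(w*(-3)))*(-s))*(-1))² = ((((-1 - 2)*(-1*(-3)))*(-1*1))*(-1))² = ((-3*3*(-1))*(-1))² = (-9*(-1)*(-1))² = (9*(-1))² = (-9)² = 81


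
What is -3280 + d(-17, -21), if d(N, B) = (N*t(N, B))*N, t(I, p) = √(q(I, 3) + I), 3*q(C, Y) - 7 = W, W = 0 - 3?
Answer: -3280 + 289*I*√141/3 ≈ -3280.0 + 1143.9*I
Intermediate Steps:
W = -3
q(C, Y) = 4/3 (q(C, Y) = 7/3 + (⅓)*(-3) = 7/3 - 1 = 4/3)
t(I, p) = √(4/3 + I)
d(N, B) = N²*√(12 + 9*N)/3 (d(N, B) = (N*(√(12 + 9*N)/3))*N = (N*√(12 + 9*N)/3)*N = N²*√(12 + 9*N)/3)
-3280 + d(-17, -21) = -3280 + (⅓)*(-17)²*√(12 + 9*(-17)) = -3280 + (⅓)*289*√(12 - 153) = -3280 + (⅓)*289*√(-141) = -3280 + (⅓)*289*(I*√141) = -3280 + 289*I*√141/3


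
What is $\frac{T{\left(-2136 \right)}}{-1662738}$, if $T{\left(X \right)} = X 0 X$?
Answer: $0$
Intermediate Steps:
$T{\left(X \right)} = 0$ ($T{\left(X \right)} = 0 X = 0$)
$\frac{T{\left(-2136 \right)}}{-1662738} = \frac{0}{-1662738} = 0 \left(- \frac{1}{1662738}\right) = 0$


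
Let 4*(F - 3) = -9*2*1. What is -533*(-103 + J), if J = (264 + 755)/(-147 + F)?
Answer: 17391257/297 ≈ 58556.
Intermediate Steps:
F = -3/2 (F = 3 + (-9*2*1)/4 = 3 + (-18*1)/4 = 3 + (¼)*(-18) = 3 - 9/2 = -3/2 ≈ -1.5000)
J = -2038/297 (J = (264 + 755)/(-147 - 3/2) = 1019/(-297/2) = 1019*(-2/297) = -2038/297 ≈ -6.8620)
-533*(-103 + J) = -533*(-103 - 2038/297) = -533*(-32629/297) = 17391257/297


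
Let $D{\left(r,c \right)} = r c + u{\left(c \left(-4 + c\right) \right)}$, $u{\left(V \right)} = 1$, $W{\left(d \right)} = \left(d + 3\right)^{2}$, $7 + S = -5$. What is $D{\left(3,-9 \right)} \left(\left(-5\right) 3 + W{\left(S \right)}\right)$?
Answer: $-1716$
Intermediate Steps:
$S = -12$ ($S = -7 - 5 = -12$)
$W{\left(d \right)} = \left(3 + d\right)^{2}$
$D{\left(r,c \right)} = 1 + c r$ ($D{\left(r,c \right)} = r c + 1 = c r + 1 = 1 + c r$)
$D{\left(3,-9 \right)} \left(\left(-5\right) 3 + W{\left(S \right)}\right) = \left(1 - 27\right) \left(\left(-5\right) 3 + \left(3 - 12\right)^{2}\right) = \left(1 - 27\right) \left(-15 + \left(-9\right)^{2}\right) = - 26 \left(-15 + 81\right) = \left(-26\right) 66 = -1716$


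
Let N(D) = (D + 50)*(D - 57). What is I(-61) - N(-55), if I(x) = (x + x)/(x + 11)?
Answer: -13939/25 ≈ -557.56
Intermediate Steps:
I(x) = 2*x/(11 + x) (I(x) = (2*x)/(11 + x) = 2*x/(11 + x))
N(D) = (-57 + D)*(50 + D) (N(D) = (50 + D)*(-57 + D) = (-57 + D)*(50 + D))
I(-61) - N(-55) = 2*(-61)/(11 - 61) - (-2850 + (-55)² - 7*(-55)) = 2*(-61)/(-50) - (-2850 + 3025 + 385) = 2*(-61)*(-1/50) - 1*560 = 61/25 - 560 = -13939/25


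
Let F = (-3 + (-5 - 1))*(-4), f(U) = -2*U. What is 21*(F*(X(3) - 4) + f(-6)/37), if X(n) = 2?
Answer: -55692/37 ≈ -1505.2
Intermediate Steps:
F = 36 (F = (-3 - 6)*(-4) = -9*(-4) = 36)
21*(F*(X(3) - 4) + f(-6)/37) = 21*(36*(2 - 4) - 2*(-6)/37) = 21*(36*(-2) + 12*(1/37)) = 21*(-72 + 12/37) = 21*(-2652/37) = -55692/37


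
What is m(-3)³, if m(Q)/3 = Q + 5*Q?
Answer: -157464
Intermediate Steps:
m(Q) = 18*Q (m(Q) = 3*(Q + 5*Q) = 3*(6*Q) = 18*Q)
m(-3)³ = (18*(-3))³ = (-54)³ = -157464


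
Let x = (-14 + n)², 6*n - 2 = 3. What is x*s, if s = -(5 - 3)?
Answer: -6241/18 ≈ -346.72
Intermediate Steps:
n = ⅚ (n = ⅓ + (⅙)*3 = ⅓ + ½ = ⅚ ≈ 0.83333)
x = 6241/36 (x = (-14 + ⅚)² = (-79/6)² = 6241/36 ≈ 173.36)
s = -2 (s = -1*2 = -2)
x*s = (6241/36)*(-2) = -6241/18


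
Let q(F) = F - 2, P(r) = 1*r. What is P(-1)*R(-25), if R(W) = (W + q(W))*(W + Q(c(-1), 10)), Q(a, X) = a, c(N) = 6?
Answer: -988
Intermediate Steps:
P(r) = r
q(F) = -2 + F
R(W) = (-2 + 2*W)*(6 + W) (R(W) = (W + (-2 + W))*(W + 6) = (-2 + 2*W)*(6 + W))
P(-1)*R(-25) = -(-12 + 2*(-25)² + 10*(-25)) = -(-12 + 2*625 - 250) = -(-12 + 1250 - 250) = -1*988 = -988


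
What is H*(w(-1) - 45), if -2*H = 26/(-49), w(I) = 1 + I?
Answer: -585/49 ≈ -11.939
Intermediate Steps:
H = 13/49 (H = -13/(-49) = -13*(-1)/49 = -½*(-26/49) = 13/49 ≈ 0.26531)
H*(w(-1) - 45) = 13*((1 - 1) - 45)/49 = 13*(0 - 45)/49 = (13/49)*(-45) = -585/49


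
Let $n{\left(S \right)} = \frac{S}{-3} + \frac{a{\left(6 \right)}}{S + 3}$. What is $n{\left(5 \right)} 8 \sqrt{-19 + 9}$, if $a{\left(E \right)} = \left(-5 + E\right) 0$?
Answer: $- \frac{40 i \sqrt{10}}{3} \approx - 42.164 i$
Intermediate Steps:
$a{\left(E \right)} = 0$
$n{\left(S \right)} = - \frac{S}{3}$ ($n{\left(S \right)} = \frac{S}{-3} + \frac{0}{S + 3} = S \left(- \frac{1}{3}\right) + \frac{0}{3 + S} = - \frac{S}{3} + 0 = - \frac{S}{3}$)
$n{\left(5 \right)} 8 \sqrt{-19 + 9} = \left(- \frac{1}{3}\right) 5 \cdot 8 \sqrt{-19 + 9} = \left(- \frac{5}{3}\right) 8 \sqrt{-10} = - \frac{40 i \sqrt{10}}{3}$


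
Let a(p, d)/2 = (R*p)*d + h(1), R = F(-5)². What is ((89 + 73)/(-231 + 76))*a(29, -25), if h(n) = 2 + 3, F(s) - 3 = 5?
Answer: 3006396/31 ≈ 96981.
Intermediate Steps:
F(s) = 8 (F(s) = 3 + 5 = 8)
h(n) = 5
R = 64 (R = 8² = 64)
a(p, d) = 10 + 128*d*p (a(p, d) = 2*((64*p)*d + 5) = 2*(64*d*p + 5) = 2*(5 + 64*d*p) = 10 + 128*d*p)
((89 + 73)/(-231 + 76))*a(29, -25) = ((89 + 73)/(-231 + 76))*(10 + 128*(-25)*29) = (162/(-155))*(10 - 92800) = (162*(-1/155))*(-92790) = -162/155*(-92790) = 3006396/31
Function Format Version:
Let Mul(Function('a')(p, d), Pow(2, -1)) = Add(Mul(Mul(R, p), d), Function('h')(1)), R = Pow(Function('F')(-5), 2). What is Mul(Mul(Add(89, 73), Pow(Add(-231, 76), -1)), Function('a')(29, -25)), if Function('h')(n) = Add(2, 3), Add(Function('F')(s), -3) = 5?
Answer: Rational(3006396, 31) ≈ 96981.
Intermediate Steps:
Function('F')(s) = 8 (Function('F')(s) = Add(3, 5) = 8)
Function('h')(n) = 5
R = 64 (R = Pow(8, 2) = 64)
Function('a')(p, d) = Add(10, Mul(128, d, p)) (Function('a')(p, d) = Mul(2, Add(Mul(Mul(64, p), d), 5)) = Mul(2, Add(Mul(64, d, p), 5)) = Mul(2, Add(5, Mul(64, d, p))) = Add(10, Mul(128, d, p)))
Mul(Mul(Add(89, 73), Pow(Add(-231, 76), -1)), Function('a')(29, -25)) = Mul(Mul(Add(89, 73), Pow(Add(-231, 76), -1)), Add(10, Mul(128, -25, 29))) = Mul(Mul(162, Pow(-155, -1)), Add(10, -92800)) = Mul(Mul(162, Rational(-1, 155)), -92790) = Mul(Rational(-162, 155), -92790) = Rational(3006396, 31)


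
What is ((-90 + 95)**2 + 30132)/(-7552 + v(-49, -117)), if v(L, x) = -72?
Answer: -30157/7624 ≈ -3.9555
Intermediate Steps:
((-90 + 95)**2 + 30132)/(-7552 + v(-49, -117)) = ((-90 + 95)**2 + 30132)/(-7552 - 72) = (5**2 + 30132)/(-7624) = (25 + 30132)*(-1/7624) = 30157*(-1/7624) = -30157/7624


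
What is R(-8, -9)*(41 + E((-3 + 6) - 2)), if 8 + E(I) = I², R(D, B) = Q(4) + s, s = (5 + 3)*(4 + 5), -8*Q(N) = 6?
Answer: 4845/2 ≈ 2422.5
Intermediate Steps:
Q(N) = -¾ (Q(N) = -⅛*6 = -¾)
s = 72 (s = 8*9 = 72)
R(D, B) = 285/4 (R(D, B) = -¾ + 72 = 285/4)
E(I) = -8 + I²
R(-8, -9)*(41 + E((-3 + 6) - 2)) = 285*(41 + (-8 + ((-3 + 6) - 2)²))/4 = 285*(41 + (-8 + (3 - 2)²))/4 = 285*(41 + (-8 + 1²))/4 = 285*(41 + (-8 + 1))/4 = 285*(41 - 7)/4 = (285/4)*34 = 4845/2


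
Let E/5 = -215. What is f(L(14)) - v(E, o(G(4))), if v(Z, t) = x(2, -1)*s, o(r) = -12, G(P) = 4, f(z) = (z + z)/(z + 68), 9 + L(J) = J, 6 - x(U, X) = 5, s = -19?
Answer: 1397/73 ≈ 19.137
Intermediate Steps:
x(U, X) = 1 (x(U, X) = 6 - 1*5 = 6 - 5 = 1)
L(J) = -9 + J
f(z) = 2*z/(68 + z) (f(z) = (2*z)/(68 + z) = 2*z/(68 + z))
E = -1075 (E = 5*(-215) = -1075)
v(Z, t) = -19 (v(Z, t) = 1*(-19) = -19)
f(L(14)) - v(E, o(G(4))) = 2*(-9 + 14)/(68 + (-9 + 14)) - 1*(-19) = 2*5/(68 + 5) + 19 = 2*5/73 + 19 = 2*5*(1/73) + 19 = 10/73 + 19 = 1397/73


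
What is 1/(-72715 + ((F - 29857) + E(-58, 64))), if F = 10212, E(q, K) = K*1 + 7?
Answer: -1/92289 ≈ -1.0836e-5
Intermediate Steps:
E(q, K) = 7 + K (E(q, K) = K + 7 = 7 + K)
1/(-72715 + ((F - 29857) + E(-58, 64))) = 1/(-72715 + ((10212 - 29857) + (7 + 64))) = 1/(-72715 + (-19645 + 71)) = 1/(-72715 - 19574) = 1/(-92289) = -1/92289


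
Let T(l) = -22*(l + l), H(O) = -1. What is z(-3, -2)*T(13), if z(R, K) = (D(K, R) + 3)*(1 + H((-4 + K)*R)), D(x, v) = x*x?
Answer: 0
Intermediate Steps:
D(x, v) = x²
z(R, K) = 0 (z(R, K) = (K² + 3)*(1 - 1) = (3 + K²)*0 = 0)
T(l) = -44*l
z(-3, -2)*T(13) = 0*(-44*13) = 0*(-572) = 0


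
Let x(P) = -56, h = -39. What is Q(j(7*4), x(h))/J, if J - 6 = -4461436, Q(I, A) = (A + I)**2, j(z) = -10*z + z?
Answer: -47432/2230715 ≈ -0.021263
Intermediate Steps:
j(z) = -9*z
J = -4461430 (J = 6 - 4461436 = -4461430)
Q(j(7*4), x(h))/J = (-56 - 63*4)**2/(-4461430) = (-56 - 9*28)**2*(-1/4461430) = (-56 - 252)**2*(-1/4461430) = (-308)**2*(-1/4461430) = 94864*(-1/4461430) = -47432/2230715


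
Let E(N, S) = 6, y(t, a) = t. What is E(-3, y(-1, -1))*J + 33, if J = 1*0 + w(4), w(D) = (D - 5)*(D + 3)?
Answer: -9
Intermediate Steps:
w(D) = (-5 + D)*(3 + D)
J = -7 (J = 1*0 + (-15 + 4**2 - 2*4) = 0 + (-15 + 16 - 8) = 0 - 7 = -7)
E(-3, y(-1, -1))*J + 33 = 6*(-7) + 33 = -42 + 33 = -9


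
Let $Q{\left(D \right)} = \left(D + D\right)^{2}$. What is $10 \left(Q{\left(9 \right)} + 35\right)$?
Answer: $3590$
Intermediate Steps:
$Q{\left(D \right)} = 4 D^{2}$ ($Q{\left(D \right)} = \left(2 D\right)^{2} = 4 D^{2}$)
$10 \left(Q{\left(9 \right)} + 35\right) = 10 \left(4 \cdot 9^{2} + 35\right) = 10 \left(4 \cdot 81 + 35\right) = 10 \left(324 + 35\right) = 10 \cdot 359 = 3590$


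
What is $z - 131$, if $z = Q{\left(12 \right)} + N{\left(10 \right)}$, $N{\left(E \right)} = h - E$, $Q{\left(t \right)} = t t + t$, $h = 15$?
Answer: $30$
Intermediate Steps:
$Q{\left(t \right)} = t + t^{2}$ ($Q{\left(t \right)} = t^{2} + t = t + t^{2}$)
$N{\left(E \right)} = 15 - E$
$z = 161$ ($z = 12 \left(1 + 12\right) + \left(15 - 10\right) = 12 \cdot 13 + \left(15 - 10\right) = 156 + 5 = 161$)
$z - 131 = 161 - 131 = 30$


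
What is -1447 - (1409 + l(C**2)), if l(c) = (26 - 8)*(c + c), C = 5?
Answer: -3756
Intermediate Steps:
l(c) = 36*c (l(c) = 18*(2*c) = 36*c)
-1447 - (1409 + l(C**2)) = -1447 - (1409 + 36*5**2) = -1447 - (1409 + 36*25) = -1447 - (1409 + 900) = -1447 - 1*2309 = -1447 - 2309 = -3756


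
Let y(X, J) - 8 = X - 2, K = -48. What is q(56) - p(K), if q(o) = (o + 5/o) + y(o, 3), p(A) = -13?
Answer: 7341/56 ≈ 131.09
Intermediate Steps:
y(X, J) = 6 + X (y(X, J) = 8 + (X - 2) = 8 + (-2 + X) = 6 + X)
q(o) = 6 + 2*o + 5/o (q(o) = (o + 5/o) + (6 + o) = 6 + 2*o + 5/o)
q(56) - p(K) = (6 + 2*56 + 5/56) - 1*(-13) = (6 + 112 + 5*(1/56)) + 13 = (6 + 112 + 5/56) + 13 = 6613/56 + 13 = 7341/56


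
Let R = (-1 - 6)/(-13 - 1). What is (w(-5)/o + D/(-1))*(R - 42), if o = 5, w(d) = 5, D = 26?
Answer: 2075/2 ≈ 1037.5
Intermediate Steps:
R = ½ (R = -7/(-14) = -7*(-1/14) = ½ ≈ 0.50000)
(w(-5)/o + D/(-1))*(R - 42) = (5/5 + 26/(-1))*(½ - 42) = (5*(⅕) + 26*(-1))*(-83/2) = (1 - 26)*(-83/2) = -25*(-83/2) = 2075/2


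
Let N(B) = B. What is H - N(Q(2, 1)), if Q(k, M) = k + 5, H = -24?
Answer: -31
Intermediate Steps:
Q(k, M) = 5 + k
H - N(Q(2, 1)) = -24 - (5 + 2) = -24 - 1*7 = -24 - 7 = -31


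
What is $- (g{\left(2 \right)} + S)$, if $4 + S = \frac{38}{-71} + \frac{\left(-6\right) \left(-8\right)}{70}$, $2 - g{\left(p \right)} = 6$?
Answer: $\frac{19506}{2485} \approx 7.8495$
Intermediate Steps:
$g{\left(p \right)} = -4$ ($g{\left(p \right)} = 2 - 6 = -4$)
$S = - \frac{9566}{2485}$ ($S = -4 + \left(\frac{38}{-71} + \frac{\left(-6\right) \left(-8\right)}{70}\right) = -4 + \left(38 \left(- \frac{1}{71}\right) + 48 \cdot \frac{1}{70}\right) = -4 + \left(- \frac{38}{71} + \frac{24}{35}\right) = -4 + \frac{374}{2485} = - \frac{9566}{2485} \approx -3.8495$)
$- (g{\left(2 \right)} + S) = - (-4 - \frac{9566}{2485}) = \left(-1\right) \left(- \frac{19506}{2485}\right) = \frac{19506}{2485}$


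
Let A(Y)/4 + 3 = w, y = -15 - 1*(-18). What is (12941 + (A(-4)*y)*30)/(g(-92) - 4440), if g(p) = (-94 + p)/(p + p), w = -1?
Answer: -151156/58341 ≈ -2.5909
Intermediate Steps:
y = 3 (y = -15 + 18 = 3)
A(Y) = -16 (A(Y) = -12 + 4*(-1) = -12 - 4 = -16)
g(p) = (-94 + p)/(2*p) (g(p) = (-94 + p)/((2*p)) = (-94 + p)*(1/(2*p)) = (-94 + p)/(2*p))
(12941 + (A(-4)*y)*30)/(g(-92) - 4440) = (12941 - 16*3*30)/((½)*(-94 - 92)/(-92) - 4440) = (12941 - 48*30)/((½)*(-1/92)*(-186) - 4440) = (12941 - 1440)/(93/92 - 4440) = 11501/(-408387/92) = 11501*(-92/408387) = -151156/58341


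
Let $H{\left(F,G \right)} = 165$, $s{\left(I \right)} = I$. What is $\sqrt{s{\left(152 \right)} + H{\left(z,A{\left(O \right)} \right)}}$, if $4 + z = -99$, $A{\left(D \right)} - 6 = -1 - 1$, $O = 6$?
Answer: $\sqrt{317} \approx 17.805$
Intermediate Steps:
$A{\left(D \right)} = 4$ ($A{\left(D \right)} = 6 - 2 = 4$)
$z = -103$ ($z = -4 - 99 = -103$)
$\sqrt{s{\left(152 \right)} + H{\left(z,A{\left(O \right)} \right)}} = \sqrt{152 + 165} = \sqrt{317}$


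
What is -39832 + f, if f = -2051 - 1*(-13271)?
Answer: -28612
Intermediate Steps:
f = 11220 (f = -2051 + 13271 = 11220)
-39832 + f = -39832 + 11220 = -28612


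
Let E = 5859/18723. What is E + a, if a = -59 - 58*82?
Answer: -30048462/6241 ≈ -4814.7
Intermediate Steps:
E = 1953/6241 (E = 5859*(1/18723) = 1953/6241 ≈ 0.31293)
a = -4815 (a = -59 - 4756 = -4815)
E + a = 1953/6241 - 4815 = -30048462/6241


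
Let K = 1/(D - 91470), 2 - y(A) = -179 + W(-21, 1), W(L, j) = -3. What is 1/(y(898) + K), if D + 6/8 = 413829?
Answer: 1289433/237255676 ≈ 0.0054348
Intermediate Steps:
D = 1655313/4 (D = -¾ + 413829 = 1655313/4 ≈ 4.1383e+5)
y(A) = 184 (y(A) = 2 - (-179 - 3) = 2 - 1*(-182) = 2 + 182 = 184)
K = 4/1289433 (K = 1/(1655313/4 - 91470) = 1/(1289433/4) = 4/1289433 ≈ 3.1021e-6)
1/(y(898) + K) = 1/(184 + 4/1289433) = 1/(237255676/1289433) = 1289433/237255676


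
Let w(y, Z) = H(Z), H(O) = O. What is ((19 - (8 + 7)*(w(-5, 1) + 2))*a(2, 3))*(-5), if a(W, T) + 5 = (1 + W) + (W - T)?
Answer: -390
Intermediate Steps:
w(y, Z) = Z
a(W, T) = -4 - T + 2*W (a(W, T) = -5 + ((1 + W) + (W - T)) = -5 + (1 - T + 2*W) = -4 - T + 2*W)
((19 - (8 + 7)*(w(-5, 1) + 2))*a(2, 3))*(-5) = ((19 - (8 + 7)*(1 + 2))*(-4 - 1*3 + 2*2))*(-5) = ((19 - 15*3)*(-4 - 3 + 4))*(-5) = ((19 - 1*45)*(-3))*(-5) = ((19 - 45)*(-3))*(-5) = -26*(-3)*(-5) = 78*(-5) = -390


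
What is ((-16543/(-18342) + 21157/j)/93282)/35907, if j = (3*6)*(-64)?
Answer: -20500231/3931910591277312 ≈ -5.2138e-9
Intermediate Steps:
j = -1152 (j = 18*(-64) = -1152)
((-16543/(-18342) + 21157/j)/93282)/35907 = ((-16543/(-18342) + 21157/(-1152))/93282)/35907 = ((-16543*(-1/18342) + 21157*(-1/1152))*(1/93282))*(1/35907) = ((16543/18342 - 21157/1152)*(1/93282))*(1/35907) = -20500231/1173888*1/93282*(1/35907) = -20500231/109502620416*1/35907 = -20500231/3931910591277312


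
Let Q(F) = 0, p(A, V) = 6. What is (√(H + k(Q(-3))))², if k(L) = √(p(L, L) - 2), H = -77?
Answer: -75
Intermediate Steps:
k(L) = 2 (k(L) = √(6 - 2) = √4 = 2)
(√(H + k(Q(-3))))² = (√(-77 + 2))² = (√(-75))² = (5*I*√3)² = -75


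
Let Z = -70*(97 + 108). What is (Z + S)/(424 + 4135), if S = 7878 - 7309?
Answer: -13781/4559 ≈ -3.0228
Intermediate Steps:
Z = -14350 (Z = -70*205 = -14350)
S = 569
(Z + S)/(424 + 4135) = (-14350 + 569)/(424 + 4135) = -13781/4559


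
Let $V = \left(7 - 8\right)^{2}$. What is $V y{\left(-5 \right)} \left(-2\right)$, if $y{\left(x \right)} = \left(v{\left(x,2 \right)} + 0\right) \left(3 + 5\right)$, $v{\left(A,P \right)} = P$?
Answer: $-32$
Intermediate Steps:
$y{\left(x \right)} = 16$ ($y{\left(x \right)} = \left(2 + 0\right) \left(3 + 5\right) = 2 \cdot 8 = 16$)
$V = 1$ ($V = \left(-1\right)^{2} = 1$)
$V y{\left(-5 \right)} \left(-2\right) = 1 \cdot 16 \left(-2\right) = 1 \left(-32\right) = -32$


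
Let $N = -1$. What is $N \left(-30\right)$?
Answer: $30$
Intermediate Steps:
$N \left(-30\right) = \left(-1\right) \left(-30\right) = 30$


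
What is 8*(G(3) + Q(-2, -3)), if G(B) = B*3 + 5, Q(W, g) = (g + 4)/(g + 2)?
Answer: 104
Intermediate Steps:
Q(W, g) = (4 + g)/(2 + g)
G(B) = 5 + 3*B (G(B) = 3*B + 5 = 5 + 3*B)
8*(G(3) + Q(-2, -3)) = 8*((5 + 3*3) + (4 - 3)/(2 - 3)) = 8*((5 + 9) + 1/(-1)) = 8*(14 - 1*1) = 8*(14 - 1) = 8*13 = 104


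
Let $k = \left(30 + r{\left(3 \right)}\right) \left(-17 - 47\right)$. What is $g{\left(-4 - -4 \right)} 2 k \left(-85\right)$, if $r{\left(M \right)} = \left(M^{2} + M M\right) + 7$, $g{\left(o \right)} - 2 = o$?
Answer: $1196800$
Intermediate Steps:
$g{\left(o \right)} = 2 + o$
$r{\left(M \right)} = 7 + 2 M^{2}$ ($r{\left(M \right)} = \left(M^{2} + M^{2}\right) + 7 = 2 M^{2} + 7 = 7 + 2 M^{2}$)
$k = -3520$ ($k = \left(30 + \left(7 + 2 \cdot 3^{2}\right)\right) \left(-17 - 47\right) = \left(30 + \left(7 + 2 \cdot 9\right)\right) \left(-64\right) = \left(30 + \left(7 + 18\right)\right) \left(-64\right) = \left(30 + 25\right) \left(-64\right) = 55 \left(-64\right) = -3520$)
$g{\left(-4 - -4 \right)} 2 k \left(-85\right) = \left(2 - 0\right) 2 \left(-3520\right) \left(-85\right) = \left(2 + \left(-4 + 4\right)\right) 2 \left(-3520\right) \left(-85\right) = \left(2 + 0\right) 2 \left(-3520\right) \left(-85\right) = 2 \cdot 2 \left(-3520\right) \left(-85\right) = 4 \left(-3520\right) \left(-85\right) = \left(-14080\right) \left(-85\right) = 1196800$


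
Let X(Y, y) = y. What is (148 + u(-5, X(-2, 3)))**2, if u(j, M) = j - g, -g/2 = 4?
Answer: 22801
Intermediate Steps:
g = -8 (g = -2*4 = -8)
u(j, M) = 8 + j (u(j, M) = j - 1*(-8) = j + 8 = 8 + j)
(148 + u(-5, X(-2, 3)))**2 = (148 + (8 - 5))**2 = (148 + 3)**2 = 151**2 = 22801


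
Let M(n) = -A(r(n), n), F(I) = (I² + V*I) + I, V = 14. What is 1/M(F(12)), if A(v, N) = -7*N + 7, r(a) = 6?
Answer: 1/2261 ≈ 0.00044228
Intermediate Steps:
A(v, N) = 7 - 7*N
F(I) = I² + 15*I (F(I) = (I² + 14*I) + I = I² + 15*I)
M(n) = -7 + 7*n (M(n) = -(7 - 7*n) = -7 + 7*n)
1/M(F(12)) = 1/(-7 + 7*(12*(15 + 12))) = 1/(-7 + 7*(12*27)) = 1/(-7 + 7*324) = 1/(-7 + 2268) = 1/2261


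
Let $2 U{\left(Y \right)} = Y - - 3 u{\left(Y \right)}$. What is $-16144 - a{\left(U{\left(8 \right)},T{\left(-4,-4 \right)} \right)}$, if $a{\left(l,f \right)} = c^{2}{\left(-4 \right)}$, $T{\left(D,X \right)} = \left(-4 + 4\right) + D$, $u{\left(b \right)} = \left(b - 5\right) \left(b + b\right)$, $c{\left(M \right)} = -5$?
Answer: $-16169$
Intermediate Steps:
$u{\left(b \right)} = 2 b \left(-5 + b\right)$ ($u{\left(b \right)} = \left(-5 + b\right) 2 b = 2 b \left(-5 + b\right)$)
$T{\left(D,X \right)} = D$ ($T{\left(D,X \right)} = 0 + D = D$)
$U{\left(Y \right)} = \frac{Y}{2} + 3 Y \left(-5 + Y\right)$ ($U{\left(Y \right)} = \frac{Y - - 3 \cdot 2 Y \left(-5 + Y\right)}{2} = \frac{Y - - 6 Y \left(-5 + Y\right)}{2} = \frac{Y + 6 Y \left(-5 + Y\right)}{2} = \frac{Y}{2} + 3 Y \left(-5 + Y\right)$)
$a{\left(l,f \right)} = 25$ ($a{\left(l,f \right)} = \left(-5\right)^{2} = 25$)
$-16144 - a{\left(U{\left(8 \right)},T{\left(-4,-4 \right)} \right)} = -16144 - 25 = -16169$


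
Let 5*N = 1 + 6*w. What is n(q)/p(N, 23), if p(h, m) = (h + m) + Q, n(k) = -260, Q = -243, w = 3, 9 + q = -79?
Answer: 1300/1081 ≈ 1.2026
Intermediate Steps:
q = -88 (q = -9 - 79 = -88)
N = 19/5 (N = (1 + 6*3)/5 = (1 + 18)/5 = (⅕)*19 = 19/5 ≈ 3.8000)
p(h, m) = -243 + h + m (p(h, m) = (h + m) - 243 = -243 + h + m)
n(q)/p(N, 23) = -260/(-243 + 19/5 + 23) = -260/(-1081/5) = -260*(-5/1081) = 1300/1081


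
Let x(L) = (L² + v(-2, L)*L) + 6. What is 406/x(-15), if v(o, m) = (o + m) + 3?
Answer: 58/63 ≈ 0.92064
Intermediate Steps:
v(o, m) = 3 + m + o (v(o, m) = (m + o) + 3 = 3 + m + o)
x(L) = 6 + L² + L*(1 + L) (x(L) = (L² + (3 + L - 2)*L) + 6 = (L² + (1 + L)*L) + 6 = (L² + L*(1 + L)) + 6 = 6 + L² + L*(1 + L))
406/x(-15) = 406/(6 - 15 + 2*(-15)²) = 406/(6 - 15 + 2*225) = 406/(6 - 15 + 450) = 406/441 = 406*(1/441) = 58/63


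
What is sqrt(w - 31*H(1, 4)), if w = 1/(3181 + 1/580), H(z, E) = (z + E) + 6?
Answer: I*sqrt(1160747547524121)/1844981 ≈ 18.466*I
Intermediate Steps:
H(z, E) = 6 + E + z (H(z, E) = (E + z) + 6 = 6 + E + z)
w = 580/1844981 (w = 1/(3181 + 1/580) = 1/(1844981/580) = 580/1844981 ≈ 0.00031437)
sqrt(w - 31*H(1, 4)) = sqrt(580/1844981 - 31*(6 + 4 + 1)) = sqrt(580/1844981 - 31*11) = sqrt(580/1844981 - 341) = sqrt(-629137941/1844981) = I*sqrt(1160747547524121)/1844981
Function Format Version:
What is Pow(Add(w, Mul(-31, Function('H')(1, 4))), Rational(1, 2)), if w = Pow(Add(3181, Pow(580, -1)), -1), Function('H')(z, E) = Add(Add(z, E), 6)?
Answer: Mul(Rational(1, 1844981), I, Pow(1160747547524121, Rational(1, 2))) ≈ Mul(18.466, I)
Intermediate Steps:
Function('H')(z, E) = Add(6, E, z) (Function('H')(z, E) = Add(Add(E, z), 6) = Add(6, E, z))
w = Rational(580, 1844981) (w = Pow(Add(3181, Rational(1, 580)), -1) = Pow(Rational(1844981, 580), -1) = Rational(580, 1844981) ≈ 0.00031437)
Pow(Add(w, Mul(-31, Function('H')(1, 4))), Rational(1, 2)) = Pow(Add(Rational(580, 1844981), Mul(-31, Add(6, 4, 1))), Rational(1, 2)) = Pow(Add(Rational(580, 1844981), Mul(-31, 11)), Rational(1, 2)) = Pow(Add(Rational(580, 1844981), -341), Rational(1, 2)) = Pow(Rational(-629137941, 1844981), Rational(1, 2)) = Mul(Rational(1, 1844981), I, Pow(1160747547524121, Rational(1, 2)))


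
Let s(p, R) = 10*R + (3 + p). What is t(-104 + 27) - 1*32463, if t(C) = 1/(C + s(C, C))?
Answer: -29898424/921 ≈ -32463.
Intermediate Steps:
s(p, R) = 3 + p + 10*R
t(C) = 1/(3 + 12*C) (t(C) = 1/(C + (3 + C + 10*C)) = 1/(C + (3 + 11*C)) = 1/(3 + 12*C))
t(-104 + 27) - 1*32463 = 1/(3*(1 + 4*(-104 + 27))) - 1*32463 = 1/(3*(1 + 4*(-77))) - 32463 = 1/(3*(1 - 308)) - 32463 = (⅓)/(-307) - 32463 = (⅓)*(-1/307) - 32463 = -1/921 - 32463 = -29898424/921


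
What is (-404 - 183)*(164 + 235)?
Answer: -234213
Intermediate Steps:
(-404 - 183)*(164 + 235) = -587*399 = -234213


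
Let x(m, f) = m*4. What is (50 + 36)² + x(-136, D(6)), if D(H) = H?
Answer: 6852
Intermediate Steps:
x(m, f) = 4*m
(50 + 36)² + x(-136, D(6)) = (50 + 36)² + 4*(-136) = 86² - 544 = 7396 - 544 = 6852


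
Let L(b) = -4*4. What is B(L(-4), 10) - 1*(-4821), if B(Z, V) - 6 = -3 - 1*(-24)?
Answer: 4848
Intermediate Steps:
L(b) = -16
B(Z, V) = 27 (B(Z, V) = 6 + (-3 - 1*(-24)) = 6 + (-3 + 24) = 6 + 21 = 27)
B(L(-4), 10) - 1*(-4821) = 27 - 1*(-4821) = 27 + 4821 = 4848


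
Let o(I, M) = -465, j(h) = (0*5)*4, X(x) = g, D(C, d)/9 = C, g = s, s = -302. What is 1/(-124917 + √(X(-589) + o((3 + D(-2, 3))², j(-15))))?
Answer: -9609/1200327512 - I*√767/15604257656 ≈ -8.0053e-6 - 1.7748e-9*I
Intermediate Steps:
g = -302
D(C, d) = 9*C
X(x) = -302
j(h) = 0 (j(h) = 0*4 = 0)
1/(-124917 + √(X(-589) + o((3 + D(-2, 3))², j(-15)))) = 1/(-124917 + √(-302 - 465)) = 1/(-124917 + √(-767)) = 1/(-124917 + I*√767)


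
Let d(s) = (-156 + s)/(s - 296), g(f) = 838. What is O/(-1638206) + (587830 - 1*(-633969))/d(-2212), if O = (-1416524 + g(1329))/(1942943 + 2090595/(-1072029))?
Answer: 383506204476512456733589/296364919369912544 ≈ 1.2940e+6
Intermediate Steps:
O = -3562573819/4889411152 (O = (-1416524 + 838)/(1942943 + 2090595/(-1072029)) = -1415686/(1942943 + 2090595*(-1/1072029)) = -1415686/(1942943 - 9815/5033) = -1415686/9778822304/5033 = -1415686*5033/9778822304 = -3562573819/4889411152 ≈ -0.72863)
d(s) = (-156 + s)/(-296 + s)
O/(-1638206) + (587830 - 1*(-633969))/d(-2212) = -3562573819/4889411152/(-1638206) + (587830 - 1*(-633969))/(((-156 - 2212)/(-296 - 2212))) = -3562573819/4889411152*(-1/1638206) + (587830 + 633969)/((-2368/(-2508))) = 3562573819/8009862685673312 + 1221799/((-1/2508*(-2368))) = 3562573819/8009862685673312 + 1221799/(592/627) = 3562573819/8009862685673312 + 1221799*(627/592) = 3562573819/8009862685673312 + 766067973/592 = 383506204476512456733589/296364919369912544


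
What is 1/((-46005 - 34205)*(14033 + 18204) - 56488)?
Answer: -1/2585786258 ≈ -3.8673e-10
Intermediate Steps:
1/((-46005 - 34205)*(14033 + 18204) - 56488) = 1/(-80210*32237 - 56488) = 1/(-2585729770 - 56488) = 1/(-2585786258) = -1/2585786258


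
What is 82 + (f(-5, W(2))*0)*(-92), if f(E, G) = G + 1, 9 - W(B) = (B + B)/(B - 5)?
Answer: 82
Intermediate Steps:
W(B) = 9 - 2*B/(-5 + B) (W(B) = 9 - (B + B)/(B - 5) = 9 - 2*B/(-5 + B))
f(E, G) = 1 + G
82 + (f(-5, W(2))*0)*(-92) = 82 + ((1 + (-45 + 7*2)/(-5 + 2))*0)*(-92) = 82 + ((1 + (-45 + 14)/(-3))*0)*(-92) = 82 + ((1 - ⅓*(-31))*0)*(-92) = 82 + ((1 + 31/3)*0)*(-92) = 82 + ((34/3)*0)*(-92) = 82 + 0*(-92) = 82 + 0 = 82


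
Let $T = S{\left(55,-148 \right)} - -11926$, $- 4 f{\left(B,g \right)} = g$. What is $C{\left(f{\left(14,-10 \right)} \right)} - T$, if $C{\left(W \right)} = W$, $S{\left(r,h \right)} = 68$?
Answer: $- \frac{23983}{2} \approx -11992.0$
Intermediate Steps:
$f{\left(B,g \right)} = - \frac{g}{4}$
$T = 11994$ ($T = 68 - -11926 = 68 + 11926 = 11994$)
$C{\left(f{\left(14,-10 \right)} \right)} - T = \left(- \frac{1}{4}\right) \left(-10\right) - 11994 = \frac{5}{2} - 11994 = - \frac{23983}{2}$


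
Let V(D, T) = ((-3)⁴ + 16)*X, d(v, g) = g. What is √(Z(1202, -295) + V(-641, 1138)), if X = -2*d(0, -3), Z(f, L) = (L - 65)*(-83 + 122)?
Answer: I*√13458 ≈ 116.01*I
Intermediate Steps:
Z(f, L) = -2535 + 39*L (Z(f, L) = (-65 + L)*39 = -2535 + 39*L)
X = 6 (X = -2*(-3) = 6)
V(D, T) = 582 (V(D, T) = ((-3)⁴ + 16)*6 = (81 + 16)*6 = 97*6 = 582)
√(Z(1202, -295) + V(-641, 1138)) = √((-2535 + 39*(-295)) + 582) = √((-2535 - 11505) + 582) = √(-14040 + 582) = √(-13458) = I*√13458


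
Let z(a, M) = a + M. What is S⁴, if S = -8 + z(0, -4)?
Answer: 20736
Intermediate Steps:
z(a, M) = M + a
S = -12 (S = -8 + (-4 + 0) = -8 - 4 = -12)
S⁴ = (-12)⁴ = 20736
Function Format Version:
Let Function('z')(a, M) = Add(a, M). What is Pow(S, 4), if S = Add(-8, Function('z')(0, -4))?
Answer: 20736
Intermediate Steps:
Function('z')(a, M) = Add(M, a)
S = -12 (S = Add(-8, Add(-4, 0)) = Add(-8, -4) = -12)
Pow(S, 4) = Pow(-12, 4) = 20736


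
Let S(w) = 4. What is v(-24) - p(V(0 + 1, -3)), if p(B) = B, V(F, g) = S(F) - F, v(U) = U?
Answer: -27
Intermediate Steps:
V(F, g) = 4 - F
v(-24) - p(V(0 + 1, -3)) = -24 - (4 - (0 + 1)) = -24 - (4 - 1*1) = -24 - (4 - 1) = -24 - 1*3 = -24 - 3 = -27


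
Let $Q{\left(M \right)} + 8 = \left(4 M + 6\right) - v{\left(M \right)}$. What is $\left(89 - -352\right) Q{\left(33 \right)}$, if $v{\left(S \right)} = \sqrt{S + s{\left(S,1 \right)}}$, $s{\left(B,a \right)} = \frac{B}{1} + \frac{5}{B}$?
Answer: $57330 - \frac{147 \sqrt{72039}}{11} \approx 53743.0$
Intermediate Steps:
$s{\left(B,a \right)} = B + \frac{5}{B}$ ($s{\left(B,a \right)} = B 1 + \frac{5}{B} = B + \frac{5}{B}$)
$v{\left(S \right)} = \sqrt{2 S + \frac{5}{S}}$ ($v{\left(S \right)} = \sqrt{S + \left(S + \frac{5}{S}\right)} = \sqrt{2 S + \frac{5}{S}}$)
$Q{\left(M \right)} = -2 - \sqrt{2 M + \frac{5}{M}} + 4 M$ ($Q{\left(M \right)} = -8 - \left(-6 + \sqrt{2 M + \frac{5}{M}} - 4 M\right) = -8 + \left(6 - \sqrt{2 M + \frac{5}{M}} + 4 M\right) = -2 - \sqrt{2 M + \frac{5}{M}} + 4 M$)
$\left(89 - -352\right) Q{\left(33 \right)} = \left(89 - -352\right) \left(-2 - \sqrt{2 \cdot 33 + \frac{5}{33}} + 4 \cdot 33\right) = \left(89 + 352\right) \left(-2 - \sqrt{66 + 5 \cdot \frac{1}{33}} + 132\right) = 441 \left(-2 - \sqrt{66 + \frac{5}{33}} + 132\right) = 441 \left(-2 - \sqrt{\frac{2183}{33}} + 132\right) = 441 \left(-2 - \frac{\sqrt{72039}}{33} + 132\right) = 441 \left(130 - \frac{\sqrt{72039}}{33}\right) = 57330 - \frac{147 \sqrt{72039}}{11}$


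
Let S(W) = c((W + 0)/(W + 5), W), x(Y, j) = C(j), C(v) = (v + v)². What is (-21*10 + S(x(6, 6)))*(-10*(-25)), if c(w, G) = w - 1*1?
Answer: -7823750/149 ≈ -52508.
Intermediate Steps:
C(v) = 4*v² (C(v) = (2*v)² = 4*v²)
x(Y, j) = 4*j²
c(w, G) = -1 + w (c(w, G) = w - 1 = -1 + w)
S(W) = -1 + W/(5 + W) (S(W) = -1 + (W + 0)/(W + 5) = -1 + W/(5 + W))
(-21*10 + S(x(6, 6)))*(-10*(-25)) = (-21*10 - 5/(5 + 4*6²))*(-10*(-25)) = (-210 - 5/(5 + 4*36))*250 = (-210 - 5/(5 + 144))*250 = (-210 - 5/149)*250 = -31295/149*250 = -7823750/149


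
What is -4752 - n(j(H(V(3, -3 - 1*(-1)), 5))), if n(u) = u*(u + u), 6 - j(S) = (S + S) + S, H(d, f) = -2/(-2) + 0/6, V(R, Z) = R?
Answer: -4770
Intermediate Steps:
H(d, f) = 1 (H(d, f) = -2*(-1/2) + 0*(1/6) = 1 + 0 = 1)
j(S) = 6 - 3*S (j(S) = 6 - ((S + S) + S) = 6 - (2*S + S) = 6 - 3*S)
n(u) = 2*u**2 (n(u) = u*(2*u) = 2*u**2)
-4752 - n(j(H(V(3, -3 - 1*(-1)), 5))) = -4752 - 2*(6 - 3*1)**2 = -4752 - 2*(6 - 3)**2 = -4752 - 2*3**2 = -4752 - 2*9 = -4752 - 1*18 = -4752 - 18 = -4770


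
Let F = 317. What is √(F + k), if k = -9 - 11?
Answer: 3*√33 ≈ 17.234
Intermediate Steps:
k = -20
√(F + k) = √(317 - 20) = √297 = 3*√33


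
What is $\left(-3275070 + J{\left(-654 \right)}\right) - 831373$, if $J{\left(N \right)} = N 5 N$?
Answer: $-1967863$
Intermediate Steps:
$J{\left(N \right)} = 5 N^{2}$ ($J{\left(N \right)} = 5 N N = 5 N^{2}$)
$\left(-3275070 + J{\left(-654 \right)}\right) - 831373 = \left(-3275070 + 5 \left(-654\right)^{2}\right) - 831373 = \left(-3275070 + 5 \cdot 427716\right) - 831373 = \left(-3275070 + 2138580\right) - 831373 = -1136490 - 831373 = -1967863$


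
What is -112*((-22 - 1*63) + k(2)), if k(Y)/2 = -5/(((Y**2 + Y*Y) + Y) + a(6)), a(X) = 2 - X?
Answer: 29120/3 ≈ 9706.7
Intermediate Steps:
k(Y) = -10/(-4 + Y + 2*Y**2) (k(Y) = 2*(-5/(((Y**2 + Y*Y) + Y) + (2 - 1*6))) = 2*(-5/(((Y**2 + Y**2) + Y) + (2 - 6))) = 2*(-5/((2*Y**2 + Y) - 4)) = 2*(-5/((Y + 2*Y**2) - 4)) = 2*(-5/(-4 + Y + 2*Y**2)) = -10/(-4 + Y + 2*Y**2))
-112*((-22 - 1*63) + k(2)) = -112*((-22 - 1*63) - 10/(-4 + 2 + 2*2**2)) = -112*((-22 - 63) - 10/(-4 + 2 + 2*4)) = -112*(-85 - 10/(-4 + 2 + 8)) = -112*(-85 - 10/6) = -112*(-85 - 10*1/6) = -112*(-85 - 5/3) = -112*(-260/3) = 29120/3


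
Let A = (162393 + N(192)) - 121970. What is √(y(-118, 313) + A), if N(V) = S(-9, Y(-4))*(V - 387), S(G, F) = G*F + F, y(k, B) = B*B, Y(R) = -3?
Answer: 4*√8357 ≈ 365.67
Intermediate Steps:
y(k, B) = B²
S(G, F) = F + F*G (S(G, F) = F*G + F = F + F*G)
N(V) = -9288 + 24*V (N(V) = (-3*(1 - 9))*(V - 387) = (-3*(-8))*(-387 + V) = 24*(-387 + V) = -9288 + 24*V)
A = 35743 (A = (162393 + (-9288 + 24*192)) - 121970 = (162393 + (-9288 + 4608)) - 121970 = (162393 - 4680) - 121970 = 157713 - 121970 = 35743)
√(y(-118, 313) + A) = √(313² + 35743) = √(97969 + 35743) = √133712 = 4*√8357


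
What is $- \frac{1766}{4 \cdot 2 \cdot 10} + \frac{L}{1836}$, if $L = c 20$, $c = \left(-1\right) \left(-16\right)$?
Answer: $- \frac{402097}{18360} \approx -21.901$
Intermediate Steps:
$c = 16$
$L = 320$ ($L = 16 \cdot 20 = 320$)
$- \frac{1766}{4 \cdot 2 \cdot 10} + \frac{L}{1836} = - \frac{1766}{4 \cdot 2 \cdot 10} + \frac{320}{1836} = - \frac{1766}{8 \cdot 10} + 320 \cdot \frac{1}{1836} = - \frac{1766}{80} + \frac{80}{459} = \left(-1766\right) \frac{1}{80} + \frac{80}{459} = - \frac{883}{40} + \frac{80}{459} = - \frac{402097}{18360}$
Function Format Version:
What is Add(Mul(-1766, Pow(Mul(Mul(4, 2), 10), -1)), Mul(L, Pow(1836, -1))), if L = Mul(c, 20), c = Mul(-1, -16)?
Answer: Rational(-402097, 18360) ≈ -21.901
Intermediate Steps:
c = 16
L = 320 (L = Mul(16, 20) = 320)
Add(Mul(-1766, Pow(Mul(Mul(4, 2), 10), -1)), Mul(L, Pow(1836, -1))) = Add(Mul(-1766, Pow(Mul(Mul(4, 2), 10), -1)), Mul(320, Pow(1836, -1))) = Add(Mul(-1766, Pow(Mul(8, 10), -1)), Mul(320, Rational(1, 1836))) = Add(Mul(-1766, Pow(80, -1)), Rational(80, 459)) = Add(Mul(-1766, Rational(1, 80)), Rational(80, 459)) = Add(Rational(-883, 40), Rational(80, 459)) = Rational(-402097, 18360)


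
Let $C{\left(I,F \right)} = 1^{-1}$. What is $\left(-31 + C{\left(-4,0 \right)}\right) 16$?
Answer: $-480$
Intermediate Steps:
$C{\left(I,F \right)} = 1$
$\left(-31 + C{\left(-4,0 \right)}\right) 16 = \left(-31 + 1\right) 16 = \left(-30\right) 16 = -480$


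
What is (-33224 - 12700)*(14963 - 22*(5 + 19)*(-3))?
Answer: -759904428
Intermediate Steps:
(-33224 - 12700)*(14963 - 22*(5 + 19)*(-3)) = -45924*(14963 - 22*24*(-3)) = -45924*(14963 - 528*(-3)) = -45924*(14963 + 1584) = -45924*16547 = -759904428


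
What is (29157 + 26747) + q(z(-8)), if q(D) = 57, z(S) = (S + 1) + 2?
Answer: 55961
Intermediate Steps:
z(S) = 3 + S (z(S) = (1 + S) + 2 = 3 + S)
(29157 + 26747) + q(z(-8)) = (29157 + 26747) + 57 = 55904 + 57 = 55961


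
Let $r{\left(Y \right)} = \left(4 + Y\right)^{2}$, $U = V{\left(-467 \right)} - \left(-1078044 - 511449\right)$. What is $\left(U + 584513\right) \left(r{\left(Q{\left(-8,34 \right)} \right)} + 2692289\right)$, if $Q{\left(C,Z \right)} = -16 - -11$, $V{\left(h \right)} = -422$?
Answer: $5851918467360$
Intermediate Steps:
$Q{\left(C,Z \right)} = -5$ ($Q{\left(C,Z \right)} = -16 + 11 = -5$)
$U = 1589071$ ($U = -422 - \left(-1078044 - 511449\right) = -422 - -1589493 = -422 + 1589493 = 1589071$)
$\left(U + 584513\right) \left(r{\left(Q{\left(-8,34 \right)} \right)} + 2692289\right) = \left(1589071 + 584513\right) \left(\left(4 - 5\right)^{2} + 2692289\right) = 2173584 \left(\left(-1\right)^{2} + 2692289\right) = 2173584 \left(1 + 2692289\right) = 2173584 \cdot 2692290 = 5851918467360$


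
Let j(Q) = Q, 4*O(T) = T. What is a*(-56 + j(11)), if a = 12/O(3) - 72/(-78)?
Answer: -9900/13 ≈ -761.54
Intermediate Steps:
O(T) = T/4
a = 220/13 (a = 12/(((¼)*3)) - 72/(-78) = 12/(¾) - 72*(-1/78) = 12*(4/3) + 12/13 = 16 + 12/13 = 220/13 ≈ 16.923)
a*(-56 + j(11)) = 220*(-56 + 11)/13 = (220/13)*(-45) = -9900/13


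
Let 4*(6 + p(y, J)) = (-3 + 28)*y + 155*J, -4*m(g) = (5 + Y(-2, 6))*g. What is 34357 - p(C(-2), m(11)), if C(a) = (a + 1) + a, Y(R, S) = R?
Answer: 555223/16 ≈ 34701.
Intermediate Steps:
C(a) = 1 + 2*a (C(a) = (1 + a) + a = 1 + 2*a)
m(g) = -3*g/4 (m(g) = -(5 - 2)*g/4 = -3*g/4)
p(y, J) = -6 + 25*y/4 + 155*J/4 (p(y, J) = -6 + ((-3 + 28)*y + 155*J)/4 = -6 + (25*y + 155*J)/4 = -6 + (25*y/4 + 155*J/4) = -6 + 25*y/4 + 155*J/4)
34357 - p(C(-2), m(11)) = 34357 - (-6 + 25*(1 + 2*(-2))/4 + 155*(-¾*11)/4) = 34357 - (-6 + 25*(1 - 4)/4 + (155/4)*(-33/4)) = 34357 - (-6 + (25/4)*(-3) - 5115/16) = 34357 - (-6 - 75/4 - 5115/16) = 34357 - 1*(-5511/16) = 34357 + 5511/16 = 555223/16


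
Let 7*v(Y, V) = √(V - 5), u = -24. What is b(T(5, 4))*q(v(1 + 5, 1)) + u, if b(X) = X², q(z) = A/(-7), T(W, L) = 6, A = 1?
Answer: -204/7 ≈ -29.143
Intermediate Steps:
v(Y, V) = √(-5 + V)/7 (v(Y, V) = √(V - 5)/7 = √(-5 + V)/7)
q(z) = -⅐ (q(z) = 1/(-7) = 1*(-⅐) = -⅐)
b(T(5, 4))*q(v(1 + 5, 1)) + u = 6²*(-⅐) - 24 = 36*(-⅐) - 24 = -36/7 - 24 = -204/7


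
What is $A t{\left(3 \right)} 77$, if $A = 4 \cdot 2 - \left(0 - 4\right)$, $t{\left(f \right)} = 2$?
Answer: $1848$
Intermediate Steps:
$A = 12$ ($A = 8 - -4 = 8 + 4 = 12$)
$A t{\left(3 \right)} 77 = 12 \cdot 2 \cdot 77 = 24 \cdot 77 = 1848$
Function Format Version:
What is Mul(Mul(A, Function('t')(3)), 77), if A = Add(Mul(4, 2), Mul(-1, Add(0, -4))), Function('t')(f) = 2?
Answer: 1848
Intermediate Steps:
A = 12 (A = Add(8, Mul(-1, -4)) = Add(8, 4) = 12)
Mul(Mul(A, Function('t')(3)), 77) = Mul(Mul(12, 2), 77) = Mul(24, 77) = 1848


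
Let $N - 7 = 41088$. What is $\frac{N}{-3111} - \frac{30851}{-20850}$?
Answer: $- \frac{253617763}{21621450} \approx -11.73$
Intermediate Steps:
$N = 41095$ ($N = 7 + 41088 = 41095$)
$\frac{N}{-3111} - \frac{30851}{-20850} = \frac{41095}{-3111} - \frac{30851}{-20850} = 41095 \left(- \frac{1}{3111}\right) - - \frac{30851}{20850} = - \frac{41095}{3111} + \frac{30851}{20850} = - \frac{253617763}{21621450}$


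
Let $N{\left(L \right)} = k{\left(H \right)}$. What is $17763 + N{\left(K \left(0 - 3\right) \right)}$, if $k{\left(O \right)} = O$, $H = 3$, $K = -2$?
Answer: $17766$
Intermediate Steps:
$N{\left(L \right)} = 3$
$17763 + N{\left(K \left(0 - 3\right) \right)} = 17763 + 3 = 17766$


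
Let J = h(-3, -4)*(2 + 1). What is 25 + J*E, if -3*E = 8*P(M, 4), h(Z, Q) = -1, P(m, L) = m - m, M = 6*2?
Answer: 25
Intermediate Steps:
M = 12
P(m, L) = 0
E = 0 (E = -8*0/3 = -⅓*0 = 0)
J = -3 (J = -(2 + 1) = -1*3 = -3)
25 + J*E = 25 - 3*0 = 25 + 0 = 25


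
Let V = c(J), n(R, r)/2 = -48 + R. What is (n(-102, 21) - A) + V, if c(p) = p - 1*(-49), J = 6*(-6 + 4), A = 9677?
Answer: -9940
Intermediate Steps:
n(R, r) = -96 + 2*R (n(R, r) = 2*(-48 + R) = -96 + 2*R)
J = -12 (J = 6*(-2) = -12)
c(p) = 49 + p (c(p) = p + 49 = 49 + p)
V = 37 (V = 49 - 12 = 37)
(n(-102, 21) - A) + V = ((-96 + 2*(-102)) - 1*9677) + 37 = ((-96 - 204) - 9677) + 37 = (-300 - 9677) + 37 = -9977 + 37 = -9940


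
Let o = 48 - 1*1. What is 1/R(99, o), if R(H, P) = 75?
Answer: 1/75 ≈ 0.013333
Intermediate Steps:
o = 47 (o = 48 - 1 = 47)
1/R(99, o) = 1/75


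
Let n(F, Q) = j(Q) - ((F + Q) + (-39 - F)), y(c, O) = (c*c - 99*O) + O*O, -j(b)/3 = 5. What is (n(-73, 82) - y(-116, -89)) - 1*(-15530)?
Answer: -14716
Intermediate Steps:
j(b) = -15 (j(b) = -3*5 = -15)
y(c, O) = O² + c² - 99*O (y(c, O) = (c² - 99*O) + O² = O² + c² - 99*O)
n(F, Q) = 24 - Q (n(F, Q) = -15 - ((F + Q) + (-39 - F)) = -15 - (-39 + Q) = -15 + (39 - Q) = 24 - Q)
(n(-73, 82) - y(-116, -89)) - 1*(-15530) = ((24 - 1*82) - ((-89)² + (-116)² - 99*(-89))) - 1*(-15530) = ((24 - 82) - (7921 + 13456 + 8811)) + 15530 = (-58 - 1*30188) + 15530 = (-58 - 30188) + 15530 = -30246 + 15530 = -14716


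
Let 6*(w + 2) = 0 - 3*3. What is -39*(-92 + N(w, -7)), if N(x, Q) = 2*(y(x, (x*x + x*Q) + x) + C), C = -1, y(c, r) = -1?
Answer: 3744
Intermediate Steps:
w = -7/2 (w = -2 + (0 - 3*3)/6 = -2 + (0 - 9)/6 = -2 + (⅙)*(-9) = -2 - 3/2 = -7/2 ≈ -3.5000)
N(x, Q) = -4 (N(x, Q) = 2*(-1 - 1) = 2*(-2) = -4)
-39*(-92 + N(w, -7)) = -39*(-92 - 4) = -39*(-96) = 3744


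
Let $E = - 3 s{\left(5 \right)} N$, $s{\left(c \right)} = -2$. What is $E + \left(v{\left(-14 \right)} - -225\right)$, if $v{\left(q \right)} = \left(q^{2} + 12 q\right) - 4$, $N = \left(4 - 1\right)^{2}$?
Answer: $303$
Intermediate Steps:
$N = 9$ ($N = 3^{2} = 9$)
$v{\left(q \right)} = -4 + q^{2} + 12 q$
$E = 54$ ($E = \left(-3\right) \left(-2\right) 9 = 6 \cdot 9 = 54$)
$E + \left(v{\left(-14 \right)} - -225\right) = 54 + \left(\left(-4 + \left(-14\right)^{2} + 12 \left(-14\right)\right) - -225\right) = 54 + \left(\left(-4 + 196 - 168\right) + 225\right) = 54 + \left(24 + 225\right) = 54 + 249 = 303$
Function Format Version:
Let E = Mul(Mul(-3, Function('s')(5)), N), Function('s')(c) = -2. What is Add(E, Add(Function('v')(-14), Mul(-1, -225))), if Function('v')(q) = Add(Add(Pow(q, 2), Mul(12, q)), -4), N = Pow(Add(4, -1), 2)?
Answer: 303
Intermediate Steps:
N = 9 (N = Pow(3, 2) = 9)
Function('v')(q) = Add(-4, Pow(q, 2), Mul(12, q))
E = 54 (E = Mul(Mul(-3, -2), 9) = Mul(6, 9) = 54)
Add(E, Add(Function('v')(-14), Mul(-1, -225))) = Add(54, Add(Add(-4, Pow(-14, 2), Mul(12, -14)), Mul(-1, -225))) = Add(54, Add(Add(-4, 196, -168), 225)) = Add(54, Add(24, 225)) = Add(54, 249) = 303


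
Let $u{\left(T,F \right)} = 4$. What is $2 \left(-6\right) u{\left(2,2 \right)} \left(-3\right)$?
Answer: $144$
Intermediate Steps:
$2 \left(-6\right) u{\left(2,2 \right)} \left(-3\right) = 2 \left(-6\right) 4 \left(-3\right) = \left(-12\right) 4 \left(-3\right) = \left(-48\right) \left(-3\right) = 144$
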